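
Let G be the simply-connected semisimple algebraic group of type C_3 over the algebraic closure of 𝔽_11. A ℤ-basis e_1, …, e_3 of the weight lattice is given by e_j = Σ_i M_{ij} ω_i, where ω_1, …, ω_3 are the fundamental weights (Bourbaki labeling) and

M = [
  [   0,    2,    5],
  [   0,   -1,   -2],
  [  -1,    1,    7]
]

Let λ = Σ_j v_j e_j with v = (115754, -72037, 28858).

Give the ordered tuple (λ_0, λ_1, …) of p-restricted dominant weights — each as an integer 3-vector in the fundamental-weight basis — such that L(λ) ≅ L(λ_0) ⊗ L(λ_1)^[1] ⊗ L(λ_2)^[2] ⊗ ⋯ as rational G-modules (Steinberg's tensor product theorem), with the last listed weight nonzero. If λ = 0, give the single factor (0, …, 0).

In the fundamental-weight basis, λ has coordinates c = M·v (v = (115754, -72037, 28858)):
  c_1 = 0·115754 + (2)·(-72037) + 5·28858 = 216
  c_2 = 0·115754 + (-1)·(-72037) + (-2)·(28858) = 14321
  c_3 = (-1)·(115754) + (1)·(-72037) + 7·28858 = 14215
p = 11; digits c_i = Σ_j d_{ij}·11^j, 0 ≤ d_{ij} < 11:
  c_1 = 216 = 7·11^0 + 8·11^1 + 1·11^2
  c_2 = 14321 = 10·11^0 + 3·11^1 + 8·11^2 + 10·11^3
  c_3 = 14215 = 3·11^0 + 5·11^1 + 7·11^2 + 10·11^3
p-restricted factor λ_0 = (7, 10, 3)
p-restricted factor λ_1 = (8, 3, 5)
p-restricted factor λ_2 = (1, 8, 7)
p-restricted factor λ_3 = (0, 10, 10)

((7, 10, 3), (8, 3, 5), (1, 8, 7), (0, 10, 10))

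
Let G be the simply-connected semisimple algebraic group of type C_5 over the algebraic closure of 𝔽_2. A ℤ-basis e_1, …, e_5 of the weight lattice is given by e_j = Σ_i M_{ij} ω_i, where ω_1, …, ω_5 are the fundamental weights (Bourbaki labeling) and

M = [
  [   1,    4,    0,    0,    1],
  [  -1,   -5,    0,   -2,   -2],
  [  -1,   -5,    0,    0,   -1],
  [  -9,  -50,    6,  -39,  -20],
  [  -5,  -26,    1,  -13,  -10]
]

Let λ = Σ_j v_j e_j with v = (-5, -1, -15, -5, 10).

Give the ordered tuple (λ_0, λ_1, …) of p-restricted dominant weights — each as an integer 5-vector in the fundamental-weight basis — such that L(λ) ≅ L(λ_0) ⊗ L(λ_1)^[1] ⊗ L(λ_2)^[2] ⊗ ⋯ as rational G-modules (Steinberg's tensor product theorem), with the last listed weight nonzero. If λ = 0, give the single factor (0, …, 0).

((1, 0, 0, 0, 1),)

Converting to the ω-basis (c_i = row i of M dotted with v = (-5, -1, -15, -5, 10)):
  c_1 = 1*-5 + 4*-1 + 0*-15 + 0*-5 + 1*10 = 1
  c_2 = -1*-5 + -5*-1 + 0*-15 + -2*-5 + -2*10 = 0
  c_3 = -1*-5 + -5*-1 + 0*-15 + 0*-5 + -1*10 = 0
  c_4 = -9*-5 + -50*-1 + 6*-15 + -39*-5 + -20*10 = 0
  c_5 = -5*-5 + -26*-1 + 1*-15 + -13*-5 + -10*10 = 1
Base-2 expansion of each c_i:
  c_1 = 1 = 1·2^0
  c_2 = 0
  c_3 = 0
  c_4 = 0
  c_5 = 1 = 1·2^0
p-restricted factor λ_0 = (1, 0, 0, 0, 1)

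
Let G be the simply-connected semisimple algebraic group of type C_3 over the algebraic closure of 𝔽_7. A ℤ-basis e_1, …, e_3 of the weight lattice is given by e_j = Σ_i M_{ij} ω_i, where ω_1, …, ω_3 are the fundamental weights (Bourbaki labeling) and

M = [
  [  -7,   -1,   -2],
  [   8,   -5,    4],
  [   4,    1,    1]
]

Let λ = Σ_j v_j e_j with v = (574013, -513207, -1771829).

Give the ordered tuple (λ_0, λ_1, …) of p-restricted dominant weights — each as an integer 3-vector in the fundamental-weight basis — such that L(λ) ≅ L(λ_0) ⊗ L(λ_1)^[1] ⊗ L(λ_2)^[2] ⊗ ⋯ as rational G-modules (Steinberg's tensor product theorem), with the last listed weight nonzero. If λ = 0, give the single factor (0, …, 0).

ω-coordinates c = M·v, v = (574013, -513207, -1771829):
  c_1 = (-7)·(574013) + (-1)·(-513207) + (-2)·(-1771829) = 38774
  c_2 = 8·574013 + (-5)·(-513207) + (4)·(-1771829) = 70823
  c_3 = 4·574013 + (1)·(-513207) + (1)·(-1771829) = 11016
Base-7 expansion of each c_i:
  c_1 = 38774 = 1·7^0 + 2·7^1 + 0·7^2 + 1·7^3 + 2·7^4 + 2·7^5
  c_2 = 70823 = 4·7^0 + 2·7^1 + 3·7^2 + 3·7^3 + 1·7^4 + 4·7^5
  c_3 = 11016 = 5·7^0 + 5·7^1 + 0·7^2 + 4·7^3 + 4·7^4
p-restricted factor λ_0 = (1, 4, 5)
p-restricted factor λ_1 = (2, 2, 5)
p-restricted factor λ_2 = (0, 3, 0)
p-restricted factor λ_3 = (1, 3, 4)
p-restricted factor λ_4 = (2, 1, 4)
p-restricted factor λ_5 = (2, 4, 0)

((1, 4, 5), (2, 2, 5), (0, 3, 0), (1, 3, 4), (2, 1, 4), (2, 4, 0))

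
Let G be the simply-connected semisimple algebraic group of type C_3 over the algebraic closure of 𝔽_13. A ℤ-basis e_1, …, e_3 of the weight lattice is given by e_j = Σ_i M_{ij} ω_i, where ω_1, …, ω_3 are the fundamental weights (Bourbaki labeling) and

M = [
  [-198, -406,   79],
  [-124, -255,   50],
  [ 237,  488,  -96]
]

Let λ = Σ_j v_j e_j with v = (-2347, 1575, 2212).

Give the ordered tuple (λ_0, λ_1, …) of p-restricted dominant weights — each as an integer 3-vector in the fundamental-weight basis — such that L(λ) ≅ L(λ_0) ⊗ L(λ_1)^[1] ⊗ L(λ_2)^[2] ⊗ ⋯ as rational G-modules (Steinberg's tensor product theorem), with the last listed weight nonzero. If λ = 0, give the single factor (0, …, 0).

Compute c_i = Σ_j M_{ij} v_j with v = (-2347, 1575, 2212):
  c_1 = (-198)·(-2347) + (-406)·(1575) + 79·2212 = 4
  c_2 = (-124)·(-2347) + (-255)·(1575) + 50·2212 = 3
  c_3 = (237)·(-2347) + 488·1575 + (-96)·(2212) = 9
p = 13; digits c_i = Σ_j d_{ij}·13^j, 0 ≤ d_{ij} < 13:
  c_1 = 4 = 4·13^0
  c_2 = 3 = 3·13^0
  c_3 = 9 = 9·13^0
Factor λ_0 = (4, 3, 9)

((4, 3, 9),)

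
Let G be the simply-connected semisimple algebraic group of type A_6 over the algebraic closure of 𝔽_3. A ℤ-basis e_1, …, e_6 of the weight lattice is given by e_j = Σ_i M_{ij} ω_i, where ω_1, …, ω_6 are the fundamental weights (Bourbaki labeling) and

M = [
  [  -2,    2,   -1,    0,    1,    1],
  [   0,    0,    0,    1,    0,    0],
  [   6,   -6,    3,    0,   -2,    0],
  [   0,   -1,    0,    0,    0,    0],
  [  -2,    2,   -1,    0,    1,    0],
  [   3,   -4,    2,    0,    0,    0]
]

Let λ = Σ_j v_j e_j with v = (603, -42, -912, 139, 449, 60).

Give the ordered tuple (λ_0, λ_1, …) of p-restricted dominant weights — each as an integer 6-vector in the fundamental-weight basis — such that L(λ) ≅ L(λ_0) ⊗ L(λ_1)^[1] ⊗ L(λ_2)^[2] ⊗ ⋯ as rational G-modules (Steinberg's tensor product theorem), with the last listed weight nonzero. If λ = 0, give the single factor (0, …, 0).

((2, 1, 2, 0, 2, 0), (1, 1, 0, 2, 2, 0), (2, 0, 2, 1, 1, 2), (1, 2, 2, 1, 2, 2), (1, 1, 2, 0, 0, 1))

Converting to the ω-basis (c_i = row i of M dotted with v = (603, -42, -912, 139, 449, 60)):
  c_1 = -2*603 + 2*-42 + -1*-912 + 0*139 + 1*449 + 1*60 = 131
  c_2 = 0*603 + 0*-42 + 0*-912 + 1*139 + 0*449 + 0*60 = 139
  c_3 = 6*603 + -6*-42 + 3*-912 + 0*139 + -2*449 + 0*60 = 236
  c_4 = 0*603 + -1*-42 + 0*-912 + 0*139 + 0*449 + 0*60 = 42
  c_5 = -2*603 + 2*-42 + -1*-912 + 0*139 + 1*449 + 0*60 = 71
  c_6 = 3*603 + -4*-42 + 2*-912 + 0*139 + 0*449 + 0*60 = 153
Expand coordinatewise in base 3:
  c_1 = 131 = 2·3^0 + 1·3^1 + 2·3^2 + 1·3^3 + 1·3^4
  c_2 = 139 = 1·3^0 + 1·3^1 + 0·3^2 + 2·3^3 + 1·3^4
  c_3 = 236 = 2·3^0 + 0·3^1 + 2·3^2 + 2·3^3 + 2·3^4
  c_4 = 42 = 0·3^0 + 2·3^1 + 1·3^2 + 1·3^3
  c_5 = 71 = 2·3^0 + 2·3^1 + 1·3^2 + 2·3^3
  c_6 = 153 = 0·3^0 + 0·3^1 + 2·3^2 + 2·3^3 + 1·3^4
Factor λ_0 = (2, 1, 2, 0, 2, 0)
Factor λ_1 = (1, 1, 0, 2, 2, 0)
Factor λ_2 = (2, 0, 2, 1, 1, 2)
Factor λ_3 = (1, 2, 2, 1, 2, 2)
Factor λ_4 = (1, 1, 2, 0, 0, 1)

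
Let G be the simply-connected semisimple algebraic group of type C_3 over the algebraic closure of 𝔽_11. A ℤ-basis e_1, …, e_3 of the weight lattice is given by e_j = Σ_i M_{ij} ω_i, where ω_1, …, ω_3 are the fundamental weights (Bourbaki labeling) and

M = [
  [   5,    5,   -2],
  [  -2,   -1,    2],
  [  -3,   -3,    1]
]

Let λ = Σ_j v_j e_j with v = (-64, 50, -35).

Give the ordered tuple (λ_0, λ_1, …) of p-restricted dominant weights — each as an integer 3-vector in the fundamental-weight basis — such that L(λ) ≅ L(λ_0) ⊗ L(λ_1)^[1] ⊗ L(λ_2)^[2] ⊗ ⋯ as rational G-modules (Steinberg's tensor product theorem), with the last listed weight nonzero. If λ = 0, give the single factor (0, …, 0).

((0, 8, 7),)

ω-coordinates c = M·v, v = (-64, 50, -35):
  c_1 = (5)·(-64) + (5)·(50) + (-2)·(-35) = 0
  c_2 = (-2)·(-64) + (-1)·(50) + (2)·(-35) = 8
  c_3 = (-3)·(-64) + (-3)·(50) + (1)·(-35) = 7
Base-11 expansion of each c_i:
  c_1 = 0
  c_2 = 8 = 8·11^0
  c_3 = 7 = 7·11^0
p-restricted factor λ_0 = (0, 8, 7)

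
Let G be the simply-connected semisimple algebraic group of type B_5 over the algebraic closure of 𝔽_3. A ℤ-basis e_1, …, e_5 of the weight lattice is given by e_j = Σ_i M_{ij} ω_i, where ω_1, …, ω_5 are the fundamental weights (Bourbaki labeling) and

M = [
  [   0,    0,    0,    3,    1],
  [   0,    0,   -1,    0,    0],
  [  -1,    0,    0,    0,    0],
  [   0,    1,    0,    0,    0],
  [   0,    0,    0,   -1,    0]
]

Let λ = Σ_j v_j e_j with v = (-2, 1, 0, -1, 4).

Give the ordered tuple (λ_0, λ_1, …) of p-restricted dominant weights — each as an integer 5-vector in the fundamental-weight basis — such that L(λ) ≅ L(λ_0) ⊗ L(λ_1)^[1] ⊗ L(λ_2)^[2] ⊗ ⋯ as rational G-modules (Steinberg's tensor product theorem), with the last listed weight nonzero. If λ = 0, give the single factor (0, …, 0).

((1, 0, 2, 1, 1),)

In the fundamental-weight basis, λ has coordinates c = M·v (v = (-2, 1, 0, -1, 4)):
  c_1 = (0)·(-2) + (0)·(1) + (0)·(0) + (3)·(-1) + (1)·(4) = 1
  c_2 = (0)·(-2) + (0)·(1) + (-1)·(0) + (0)·(-1) + (0)·(4) = 0
  c_3 = (-1)·(-2) + (0)·(1) + (0)·(0) + (0)·(-1) + (0)·(4) = 2
  c_4 = (0)·(-2) + (1)·(1) + (0)·(0) + (0)·(-1) + (0)·(4) = 1
  c_5 = (0)·(-2) + (0)·(1) + (0)·(0) + (-1)·(-1) + (0)·(4) = 1
Base-3 expansion of each c_i:
  c_1 = 1 = 1·3^0
  c_2 = 0
  c_3 = 2 = 2·3^0
  c_4 = 1 = 1·3^0
  c_5 = 1 = 1·3^0
Factor λ_0 = (1, 0, 2, 1, 1)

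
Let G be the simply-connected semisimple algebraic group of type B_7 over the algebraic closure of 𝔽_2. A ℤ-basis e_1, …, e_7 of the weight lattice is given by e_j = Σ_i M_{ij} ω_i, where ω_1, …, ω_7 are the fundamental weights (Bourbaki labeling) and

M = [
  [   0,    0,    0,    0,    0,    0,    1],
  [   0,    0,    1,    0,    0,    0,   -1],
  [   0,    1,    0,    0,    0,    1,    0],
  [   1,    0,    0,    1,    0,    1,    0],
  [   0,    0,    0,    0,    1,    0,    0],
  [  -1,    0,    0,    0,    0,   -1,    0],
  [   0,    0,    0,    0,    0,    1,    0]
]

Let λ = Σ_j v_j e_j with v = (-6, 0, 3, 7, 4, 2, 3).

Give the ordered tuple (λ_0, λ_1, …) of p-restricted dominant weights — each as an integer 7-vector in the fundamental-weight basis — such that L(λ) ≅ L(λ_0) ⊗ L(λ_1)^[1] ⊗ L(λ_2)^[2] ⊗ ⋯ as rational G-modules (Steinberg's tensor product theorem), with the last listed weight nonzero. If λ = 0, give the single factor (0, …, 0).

Change of basis e → ω: c = M·v where v = (-6, 0, 3, 7, 4, 2, 3):
  c_1 = 0*-6 + 0*0 + 0*3 + 0*7 + 0*4 + 0*2 + 1*3 = 3
  c_2 = 0*-6 + 0*0 + 1*3 + 0*7 + 0*4 + 0*2 + -1*3 = 0
  c_3 = 0*-6 + 1*0 + 0*3 + 0*7 + 0*4 + 1*2 + 0*3 = 2
  c_4 = 1*-6 + 0*0 + 0*3 + 1*7 + 0*4 + 1*2 + 0*3 = 3
  c_5 = 0*-6 + 0*0 + 0*3 + 0*7 + 1*4 + 0*2 + 0*3 = 4
  c_6 = -1*-6 + 0*0 + 0*3 + 0*7 + 0*4 + -1*2 + 0*3 = 4
  c_7 = 0*-6 + 0*0 + 0*3 + 0*7 + 0*4 + 1*2 + 0*3 = 2
p = 2; digits c_i = Σ_j d_{ij}·2^j, 0 ≤ d_{ij} < 2:
  c_1 = 3 = 1·2^0 + 1·2^1
  c_2 = 0
  c_3 = 2 = 0·2^0 + 1·2^1
  c_4 = 3 = 1·2^0 + 1·2^1
  c_5 = 4 = 0·2^0 + 0·2^1 + 1·2^2
  c_6 = 4 = 0·2^0 + 0·2^1 + 1·2^2
  c_7 = 2 = 0·2^0 + 1·2^1
λ_0 = (1, 0, 0, 1, 0, 0, 0)
λ_1 = (1, 0, 1, 1, 0, 0, 1)
λ_2 = (0, 0, 0, 0, 1, 1, 0)

((1, 0, 0, 1, 0, 0, 0), (1, 0, 1, 1, 0, 0, 1), (0, 0, 0, 0, 1, 1, 0))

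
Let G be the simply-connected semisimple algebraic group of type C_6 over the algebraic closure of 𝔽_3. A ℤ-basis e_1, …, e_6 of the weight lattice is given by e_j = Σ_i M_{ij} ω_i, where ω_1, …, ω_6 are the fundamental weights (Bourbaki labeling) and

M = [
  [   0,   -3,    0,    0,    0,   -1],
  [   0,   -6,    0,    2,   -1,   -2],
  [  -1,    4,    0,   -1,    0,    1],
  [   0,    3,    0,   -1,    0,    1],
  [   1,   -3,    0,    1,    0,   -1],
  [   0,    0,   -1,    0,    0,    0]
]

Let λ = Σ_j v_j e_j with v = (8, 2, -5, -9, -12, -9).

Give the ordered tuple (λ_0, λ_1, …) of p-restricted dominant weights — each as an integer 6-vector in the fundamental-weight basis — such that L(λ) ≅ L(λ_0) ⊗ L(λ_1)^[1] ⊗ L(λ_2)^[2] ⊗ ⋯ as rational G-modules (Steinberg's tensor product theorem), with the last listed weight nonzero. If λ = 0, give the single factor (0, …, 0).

In the fundamental-weight basis, λ has coordinates c = M·v (v = (8, 2, -5, -9, -12, -9)):
  c_1 = 0*8 + -3*2 + 0*-5 + 0*-9 + 0*-12 + -1*-9 = 3
  c_2 = 0*8 + -6*2 + 0*-5 + 2*-9 + -1*-12 + -2*-9 = 0
  c_3 = -1*8 + 4*2 + 0*-5 + -1*-9 + 0*-12 + 1*-9 = 0
  c_4 = 0*8 + 3*2 + 0*-5 + -1*-9 + 0*-12 + 1*-9 = 6
  c_5 = 1*8 + -3*2 + 0*-5 + 1*-9 + 0*-12 + -1*-9 = 2
  c_6 = 0*8 + 0*2 + -1*-5 + 0*-9 + 0*-12 + 0*-9 = 5
p = 3; digits c_i = Σ_j d_{ij}·3^j, 0 ≤ d_{ij} < 3:
  c_1 = 3 = 0·3^0 + 1·3^1
  c_2 = 0
  c_3 = 0
  c_4 = 6 = 0·3^0 + 2·3^1
  c_5 = 2 = 2·3^0
  c_6 = 5 = 2·3^0 + 1·3^1
Factor λ_0 = (0, 0, 0, 0, 2, 2)
Factor λ_1 = (1, 0, 0, 2, 0, 1)

((0, 0, 0, 0, 2, 2), (1, 0, 0, 2, 0, 1))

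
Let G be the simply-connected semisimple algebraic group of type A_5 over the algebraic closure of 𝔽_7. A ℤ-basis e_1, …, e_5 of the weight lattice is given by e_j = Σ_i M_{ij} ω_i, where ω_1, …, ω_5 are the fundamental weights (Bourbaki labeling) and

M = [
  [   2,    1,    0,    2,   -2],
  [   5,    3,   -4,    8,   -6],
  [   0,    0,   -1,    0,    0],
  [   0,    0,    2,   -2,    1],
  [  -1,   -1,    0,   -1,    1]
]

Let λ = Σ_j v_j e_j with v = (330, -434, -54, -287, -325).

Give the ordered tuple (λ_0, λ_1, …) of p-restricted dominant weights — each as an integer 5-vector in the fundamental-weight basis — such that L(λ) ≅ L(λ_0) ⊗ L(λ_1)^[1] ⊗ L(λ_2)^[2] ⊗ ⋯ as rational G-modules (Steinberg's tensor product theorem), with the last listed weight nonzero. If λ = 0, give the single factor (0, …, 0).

((1, 1, 5, 1, 3), (1, 3, 0, 6, 2), (6, 4, 1, 2, 1))

Converting to the ω-basis (c_i = row i of M dotted with v = (330, -434, -54, -287, -325)):
  c_1 = 2*330 + 1*-434 + 0*-54 + 2*-287 + -2*-325 = 302
  c_2 = 5*330 + 3*-434 + -4*-54 + 8*-287 + -6*-325 = 218
  c_3 = 0*330 + 0*-434 + -1*-54 + 0*-287 + 0*-325 = 54
  c_4 = 0*330 + 0*-434 + 2*-54 + -2*-287 + 1*-325 = 141
  c_5 = -1*330 + -1*-434 + 0*-54 + -1*-287 + 1*-325 = 66
Base-7 expansion of each c_i:
  c_1 = 302 = 1·7^0 + 1·7^1 + 6·7^2
  c_2 = 218 = 1·7^0 + 3·7^1 + 4·7^2
  c_3 = 54 = 5·7^0 + 0·7^1 + 1·7^2
  c_4 = 141 = 1·7^0 + 6·7^1 + 2·7^2
  c_5 = 66 = 3·7^0 + 2·7^1 + 1·7^2
Factor λ_0 = (1, 1, 5, 1, 3)
Factor λ_1 = (1, 3, 0, 6, 2)
Factor λ_2 = (6, 4, 1, 2, 1)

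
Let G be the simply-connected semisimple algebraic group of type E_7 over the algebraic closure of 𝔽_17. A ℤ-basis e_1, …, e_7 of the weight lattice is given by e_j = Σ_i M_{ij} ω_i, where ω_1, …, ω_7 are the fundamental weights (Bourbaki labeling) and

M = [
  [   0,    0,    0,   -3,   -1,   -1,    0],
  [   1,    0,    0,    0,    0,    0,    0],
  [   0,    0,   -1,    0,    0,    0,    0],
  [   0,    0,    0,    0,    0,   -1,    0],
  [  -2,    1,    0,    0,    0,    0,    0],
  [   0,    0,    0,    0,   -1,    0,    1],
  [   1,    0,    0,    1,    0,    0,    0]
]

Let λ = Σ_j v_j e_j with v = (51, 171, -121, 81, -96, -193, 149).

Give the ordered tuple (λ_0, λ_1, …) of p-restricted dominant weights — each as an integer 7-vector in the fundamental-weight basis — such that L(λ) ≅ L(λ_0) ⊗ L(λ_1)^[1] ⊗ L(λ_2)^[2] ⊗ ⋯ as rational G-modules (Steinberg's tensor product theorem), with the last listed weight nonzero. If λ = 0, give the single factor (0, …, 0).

Change of basis e → ω: c = M·v where v = (51, 171, -121, 81, -96, -193, 149):
  c_1 = 0·51 + 0·171 + (0)·(-121) + (-3)·(81) + (-1)·(-96) + (-1)·(-193) + 0·149 = 46
  c_2 = 1·51 + 0·171 + (0)·(-121) + 0·81 + (0)·(-96) + (0)·(-193) + 0·149 = 51
  c_3 = 0·51 + 0·171 + (-1)·(-121) + 0·81 + (0)·(-96) + (0)·(-193) + 0·149 = 121
  c_4 = 0·51 + 0·171 + (0)·(-121) + 0·81 + (0)·(-96) + (-1)·(-193) + 0·149 = 193
  c_5 = (-2)·(51) + 1·171 + (0)·(-121) + 0·81 + (0)·(-96) + (0)·(-193) + 0·149 = 69
  c_6 = 0·51 + 0·171 + (0)·(-121) + 0·81 + (-1)·(-96) + (0)·(-193) + 1·149 = 245
  c_7 = 1·51 + 0·171 + (0)·(-121) + 1·81 + (0)·(-96) + (0)·(-193) + 0·149 = 132
Expand coordinatewise in base 17:
  c_1 = 46 = 12·17^0 + 2·17^1
  c_2 = 51 = 0·17^0 + 3·17^1
  c_3 = 121 = 2·17^0 + 7·17^1
  c_4 = 193 = 6·17^0 + 11·17^1
  c_5 = 69 = 1·17^0 + 4·17^1
  c_6 = 245 = 7·17^0 + 14·17^1
  c_7 = 132 = 13·17^0 + 7·17^1
p-restricted factor λ_0 = (12, 0, 2, 6, 1, 7, 13)
p-restricted factor λ_1 = (2, 3, 7, 11, 4, 14, 7)

((12, 0, 2, 6, 1, 7, 13), (2, 3, 7, 11, 4, 14, 7))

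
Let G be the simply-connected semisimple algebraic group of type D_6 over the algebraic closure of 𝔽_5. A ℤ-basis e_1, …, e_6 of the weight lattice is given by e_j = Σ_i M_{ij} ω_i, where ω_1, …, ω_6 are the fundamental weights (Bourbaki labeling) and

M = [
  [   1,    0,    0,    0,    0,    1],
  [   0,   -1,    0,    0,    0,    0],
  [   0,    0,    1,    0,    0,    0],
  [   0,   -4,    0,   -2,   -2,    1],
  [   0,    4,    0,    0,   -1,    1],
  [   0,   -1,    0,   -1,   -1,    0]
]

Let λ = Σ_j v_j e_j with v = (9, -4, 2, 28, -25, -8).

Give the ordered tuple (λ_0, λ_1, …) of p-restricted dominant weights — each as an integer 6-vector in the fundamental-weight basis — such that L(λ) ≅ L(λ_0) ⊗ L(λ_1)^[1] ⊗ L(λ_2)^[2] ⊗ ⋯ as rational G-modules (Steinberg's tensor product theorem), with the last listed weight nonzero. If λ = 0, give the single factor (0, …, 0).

Change of basis e → ω: c = M·v where v = (9, -4, 2, 28, -25, -8):
  c_1 = 1*9 + 0*-4 + 0*2 + 0*28 + 0*-25 + 1*-8 = 1
  c_2 = 0*9 + -1*-4 + 0*2 + 0*28 + 0*-25 + 0*-8 = 4
  c_3 = 0*9 + 0*-4 + 1*2 + 0*28 + 0*-25 + 0*-8 = 2
  c_4 = 0*9 + -4*-4 + 0*2 + -2*28 + -2*-25 + 1*-8 = 2
  c_5 = 0*9 + 4*-4 + 0*2 + 0*28 + -1*-25 + 1*-8 = 1
  c_6 = 0*9 + -1*-4 + 0*2 + -1*28 + -1*-25 + 0*-8 = 1
p = 5; digits c_i = Σ_j d_{ij}·5^j, 0 ≤ d_{ij} < 5:
  c_1 = 1 = 1·5^0
  c_2 = 4 = 4·5^0
  c_3 = 2 = 2·5^0
  c_4 = 2 = 2·5^0
  c_5 = 1 = 1·5^0
  c_6 = 1 = 1·5^0
λ_0 = (1, 4, 2, 2, 1, 1)

((1, 4, 2, 2, 1, 1),)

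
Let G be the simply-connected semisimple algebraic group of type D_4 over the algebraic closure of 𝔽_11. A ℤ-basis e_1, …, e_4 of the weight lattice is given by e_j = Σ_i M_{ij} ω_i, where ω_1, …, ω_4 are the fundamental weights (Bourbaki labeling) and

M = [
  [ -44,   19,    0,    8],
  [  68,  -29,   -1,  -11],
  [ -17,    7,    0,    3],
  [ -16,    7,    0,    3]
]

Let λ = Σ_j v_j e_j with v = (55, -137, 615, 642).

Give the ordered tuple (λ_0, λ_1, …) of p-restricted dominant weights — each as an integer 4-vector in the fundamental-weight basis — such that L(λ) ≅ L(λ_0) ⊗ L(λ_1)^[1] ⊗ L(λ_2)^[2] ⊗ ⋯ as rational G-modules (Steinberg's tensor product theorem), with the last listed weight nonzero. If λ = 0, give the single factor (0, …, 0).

((3, 3, 10, 10), (10, 3, 2, 7))

In the fundamental-weight basis, λ has coordinates c = M·v (v = (55, -137, 615, 642)):
  c_1 = (-44)·(55) + (19)·(-137) + (0)·(615) + (8)·(642) = 113
  c_2 = (68)·(55) + (-29)·(-137) + (-1)·(615) + (-11)·(642) = 36
  c_3 = (-17)·(55) + (7)·(-137) + (0)·(615) + (3)·(642) = 32
  c_4 = (-16)·(55) + (7)·(-137) + (0)·(615) + (3)·(642) = 87
Base-11 expansion of each c_i:
  c_1 = 113 = 3·11^0 + 10·11^1
  c_2 = 36 = 3·11^0 + 3·11^1
  c_3 = 32 = 10·11^0 + 2·11^1
  c_4 = 87 = 10·11^0 + 7·11^1
λ_0 = (3, 3, 10, 10)
λ_1 = (10, 3, 2, 7)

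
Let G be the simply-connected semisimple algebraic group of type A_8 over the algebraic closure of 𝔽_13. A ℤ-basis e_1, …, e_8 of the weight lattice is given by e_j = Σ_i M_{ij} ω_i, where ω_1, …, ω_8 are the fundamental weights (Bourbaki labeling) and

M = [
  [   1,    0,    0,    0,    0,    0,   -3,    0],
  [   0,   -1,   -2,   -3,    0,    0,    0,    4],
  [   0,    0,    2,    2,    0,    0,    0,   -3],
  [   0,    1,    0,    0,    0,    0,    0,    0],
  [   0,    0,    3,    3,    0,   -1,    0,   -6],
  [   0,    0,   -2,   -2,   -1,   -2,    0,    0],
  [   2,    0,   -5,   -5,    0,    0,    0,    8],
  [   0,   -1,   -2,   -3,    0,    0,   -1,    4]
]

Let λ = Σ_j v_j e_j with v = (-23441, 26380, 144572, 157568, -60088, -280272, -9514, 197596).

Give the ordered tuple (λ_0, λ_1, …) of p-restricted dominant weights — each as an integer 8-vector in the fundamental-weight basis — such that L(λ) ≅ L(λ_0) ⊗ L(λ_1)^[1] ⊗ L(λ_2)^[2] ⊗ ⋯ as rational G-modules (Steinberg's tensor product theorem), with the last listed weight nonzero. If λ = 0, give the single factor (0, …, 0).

((5, 11, 0, 3, 11, 11, 7, 9), (2, 9, 0, 1, 7, 9, 2, 0), (4, 12, 3, 0, 6, 5, 7, 4), (2, 0, 5, 12, 0, 7, 10, 5))

Change of basis e → ω: c = M·v where v = (-23441, 26380, 144572, 157568, -60088, -280272, -9514, 197596):
  c_1 = (1)·(-23441) + (0)·(26380) + (0)·(144572) + (0)·(157568) + (0)·(-60088) + (0)·(-280272) + (-3)·(-9514) + (0)·(197596) = 5101
  c_2 = (0)·(-23441) + (-1)·(26380) + (-2)·(144572) + (-3)·(157568) + (0)·(-60088) + (0)·(-280272) + (0)·(-9514) + (4)·(197596) = 2156
  c_3 = (0)·(-23441) + (0)·(26380) + (2)·(144572) + (2)·(157568) + (0)·(-60088) + (0)·(-280272) + (0)·(-9514) + (-3)·(197596) = 11492
  c_4 = (0)·(-23441) + (1)·(26380) + (0)·(144572) + (0)·(157568) + (0)·(-60088) + (0)·(-280272) + (0)·(-9514) + (0)·(197596) = 26380
  c_5 = (0)·(-23441) + (0)·(26380) + (3)·(144572) + (3)·(157568) + (0)·(-60088) + (-1)·(-280272) + (0)·(-9514) + (-6)·(197596) = 1116
  c_6 = (0)·(-23441) + (0)·(26380) + (-2)·(144572) + (-2)·(157568) + (-1)·(-60088) + (-2)·(-280272) + (0)·(-9514) + (0)·(197596) = 16352
  c_7 = (2)·(-23441) + (0)·(26380) + (-5)·(144572) + (-5)·(157568) + (0)·(-60088) + (0)·(-280272) + (0)·(-9514) + (8)·(197596) = 23186
  c_8 = (0)·(-23441) + (-1)·(26380) + (-2)·(144572) + (-3)·(157568) + (0)·(-60088) + (0)·(-280272) + (-1)·(-9514) + (4)·(197596) = 11670
Expand coordinatewise in base 13:
  c_1 = 5101 = 5·13^0 + 2·13^1 + 4·13^2 + 2·13^3
  c_2 = 2156 = 11·13^0 + 9·13^1 + 12·13^2
  c_3 = 11492 = 0·13^0 + 0·13^1 + 3·13^2 + 5·13^3
  c_4 = 26380 = 3·13^0 + 1·13^1 + 0·13^2 + 12·13^3
  c_5 = 1116 = 11·13^0 + 7·13^1 + 6·13^2
  c_6 = 16352 = 11·13^0 + 9·13^1 + 5·13^2 + 7·13^3
  c_7 = 23186 = 7·13^0 + 2·13^1 + 7·13^2 + 10·13^3
  c_8 = 11670 = 9·13^0 + 0·13^1 + 4·13^2 + 5·13^3
p-restricted factor λ_0 = (5, 11, 0, 3, 11, 11, 7, 9)
p-restricted factor λ_1 = (2, 9, 0, 1, 7, 9, 2, 0)
p-restricted factor λ_2 = (4, 12, 3, 0, 6, 5, 7, 4)
p-restricted factor λ_3 = (2, 0, 5, 12, 0, 7, 10, 5)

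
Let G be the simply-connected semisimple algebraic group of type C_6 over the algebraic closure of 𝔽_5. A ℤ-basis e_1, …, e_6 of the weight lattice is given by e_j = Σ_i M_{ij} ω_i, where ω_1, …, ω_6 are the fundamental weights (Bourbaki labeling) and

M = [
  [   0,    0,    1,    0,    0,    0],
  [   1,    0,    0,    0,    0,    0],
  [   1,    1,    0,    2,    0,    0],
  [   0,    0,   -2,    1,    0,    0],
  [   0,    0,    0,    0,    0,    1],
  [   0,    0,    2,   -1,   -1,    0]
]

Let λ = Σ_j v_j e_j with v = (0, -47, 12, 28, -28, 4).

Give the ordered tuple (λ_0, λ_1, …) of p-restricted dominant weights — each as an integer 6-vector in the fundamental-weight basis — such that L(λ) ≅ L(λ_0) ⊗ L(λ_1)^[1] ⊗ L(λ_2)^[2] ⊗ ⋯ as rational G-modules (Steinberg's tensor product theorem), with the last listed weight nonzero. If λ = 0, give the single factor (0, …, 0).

Compute c_i = Σ_j M_{ij} v_j with v = (0, -47, 12, 28, -28, 4):
  c_1 = 0*0 + 0*-47 + 1*12 + 0*28 + 0*-28 + 0*4 = 12
  c_2 = 1*0 + 0*-47 + 0*12 + 0*28 + 0*-28 + 0*4 = 0
  c_3 = 1*0 + 1*-47 + 0*12 + 2*28 + 0*-28 + 0*4 = 9
  c_4 = 0*0 + 0*-47 + -2*12 + 1*28 + 0*-28 + 0*4 = 4
  c_5 = 0*0 + 0*-47 + 0*12 + 0*28 + 0*-28 + 1*4 = 4
  c_6 = 0*0 + 0*-47 + 2*12 + -1*28 + -1*-28 + 0*4 = 24
p = 5; digits c_i = Σ_j d_{ij}·5^j, 0 ≤ d_{ij} < 5:
  c_1 = 12 = 2·5^0 + 2·5^1
  c_2 = 0
  c_3 = 9 = 4·5^0 + 1·5^1
  c_4 = 4 = 4·5^0
  c_5 = 4 = 4·5^0
  c_6 = 24 = 4·5^0 + 4·5^1
p-restricted factor λ_0 = (2, 0, 4, 4, 4, 4)
p-restricted factor λ_1 = (2, 0, 1, 0, 0, 4)

((2, 0, 4, 4, 4, 4), (2, 0, 1, 0, 0, 4))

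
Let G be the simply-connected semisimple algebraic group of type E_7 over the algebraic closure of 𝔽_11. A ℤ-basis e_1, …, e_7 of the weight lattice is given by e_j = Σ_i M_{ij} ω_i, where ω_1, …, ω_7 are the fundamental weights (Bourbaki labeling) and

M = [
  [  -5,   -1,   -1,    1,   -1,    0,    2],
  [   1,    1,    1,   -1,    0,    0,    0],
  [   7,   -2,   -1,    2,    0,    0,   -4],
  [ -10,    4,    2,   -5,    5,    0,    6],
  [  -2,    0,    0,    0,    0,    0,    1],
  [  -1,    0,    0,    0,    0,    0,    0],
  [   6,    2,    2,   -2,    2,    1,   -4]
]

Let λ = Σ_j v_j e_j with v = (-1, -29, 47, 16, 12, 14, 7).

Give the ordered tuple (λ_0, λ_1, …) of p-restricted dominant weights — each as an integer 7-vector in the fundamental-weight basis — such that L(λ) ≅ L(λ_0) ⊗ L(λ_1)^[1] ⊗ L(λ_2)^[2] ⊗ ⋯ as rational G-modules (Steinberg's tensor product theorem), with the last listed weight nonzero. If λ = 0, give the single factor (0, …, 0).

ω-coordinates c = M·v, v = (-1, -29, 47, 16, 12, 14, 7):
  c_1 = (-5)·(-1) + (-1)·(-29) + (-1)·(47) + 1·16 + (-1)·(12) + 0·14 + 2·7 = 5
  c_2 = (1)·(-1) + (1)·(-29) + 1·47 + (-1)·(16) + 0·12 + 0·14 + 0·7 = 1
  c_3 = (7)·(-1) + (-2)·(-29) + (-1)·(47) + 2·16 + 0·12 + 0·14 + (-4)·(7) = 8
  c_4 = (-10)·(-1) + (4)·(-29) + 2·47 + (-5)·(16) + 5·12 + 0·14 + 6·7 = 10
  c_5 = (-2)·(-1) + (0)·(-29) + 0·47 + 0·16 + 0·12 + 0·14 + 1·7 = 9
  c_6 = (-1)·(-1) + (0)·(-29) + 0·47 + 0·16 + 0·12 + 0·14 + 0·7 = 1
  c_7 = (6)·(-1) + (2)·(-29) + 2·47 + (-2)·(16) + 2·12 + 1·14 + (-4)·(7) = 8
Base-11 expansion of each c_i:
  c_1 = 5 = 5·11^0
  c_2 = 1 = 1·11^0
  c_3 = 8 = 8·11^0
  c_4 = 10 = 10·11^0
  c_5 = 9 = 9·11^0
  c_6 = 1 = 1·11^0
  c_7 = 8 = 8·11^0
Factor λ_0 = (5, 1, 8, 10, 9, 1, 8)

((5, 1, 8, 10, 9, 1, 8),)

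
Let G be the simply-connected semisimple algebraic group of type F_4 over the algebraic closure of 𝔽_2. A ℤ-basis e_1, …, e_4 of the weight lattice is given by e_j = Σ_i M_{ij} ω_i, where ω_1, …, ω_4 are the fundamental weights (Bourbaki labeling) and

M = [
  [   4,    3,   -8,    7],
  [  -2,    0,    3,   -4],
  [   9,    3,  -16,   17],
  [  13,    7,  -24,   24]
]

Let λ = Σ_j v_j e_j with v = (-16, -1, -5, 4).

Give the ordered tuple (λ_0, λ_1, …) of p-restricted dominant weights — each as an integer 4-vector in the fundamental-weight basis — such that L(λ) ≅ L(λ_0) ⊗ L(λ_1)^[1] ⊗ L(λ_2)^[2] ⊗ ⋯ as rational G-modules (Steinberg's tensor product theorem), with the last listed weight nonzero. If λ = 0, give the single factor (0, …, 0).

((1, 1, 1, 1),)

In the fundamental-weight basis, λ has coordinates c = M·v (v = (-16, -1, -5, 4)):
  c_1 = (4)·(-16) + (3)·(-1) + (-8)·(-5) + (7)·(4) = 1
  c_2 = (-2)·(-16) + (0)·(-1) + (3)·(-5) + (-4)·(4) = 1
  c_3 = (9)·(-16) + (3)·(-1) + (-16)·(-5) + (17)·(4) = 1
  c_4 = (13)·(-16) + (7)·(-1) + (-24)·(-5) + (24)·(4) = 1
Writing each c_i in base p = 2:
  c_1 = 1 = 1·2^0
  c_2 = 1 = 1·2^0
  c_3 = 1 = 1·2^0
  c_4 = 1 = 1·2^0
Factor λ_0 = (1, 1, 1, 1)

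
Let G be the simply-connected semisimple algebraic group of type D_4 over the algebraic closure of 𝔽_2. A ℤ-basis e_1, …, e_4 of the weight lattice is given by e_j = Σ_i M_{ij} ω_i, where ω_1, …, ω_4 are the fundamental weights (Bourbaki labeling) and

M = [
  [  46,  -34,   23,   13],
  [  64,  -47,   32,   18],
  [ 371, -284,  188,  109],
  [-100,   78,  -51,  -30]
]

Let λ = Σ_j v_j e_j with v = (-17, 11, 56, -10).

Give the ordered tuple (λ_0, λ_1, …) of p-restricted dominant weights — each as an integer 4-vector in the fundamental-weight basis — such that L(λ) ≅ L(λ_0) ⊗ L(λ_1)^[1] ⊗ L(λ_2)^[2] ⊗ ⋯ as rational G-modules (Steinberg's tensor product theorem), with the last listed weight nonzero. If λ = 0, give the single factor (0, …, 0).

Compute c_i = Σ_j M_{ij} v_j with v = (-17, 11, 56, -10):
  c_1 = 46*-17 + -34*11 + 23*56 + 13*-10 = 2
  c_2 = 64*-17 + -47*11 + 32*56 + 18*-10 = 7
  c_3 = 371*-17 + -284*11 + 188*56 + 109*-10 = 7
  c_4 = -100*-17 + 78*11 + -51*56 + -30*-10 = 2
Base-2 expansion of each c_i:
  c_1 = 2 = 0·2^0 + 1·2^1
  c_2 = 7 = 1·2^0 + 1·2^1 + 1·2^2
  c_3 = 7 = 1·2^0 + 1·2^1 + 1·2^2
  c_4 = 2 = 0·2^0 + 1·2^1
λ_0 = (0, 1, 1, 0)
λ_1 = (1, 1, 1, 1)
λ_2 = (0, 1, 1, 0)

((0, 1, 1, 0), (1, 1, 1, 1), (0, 1, 1, 0))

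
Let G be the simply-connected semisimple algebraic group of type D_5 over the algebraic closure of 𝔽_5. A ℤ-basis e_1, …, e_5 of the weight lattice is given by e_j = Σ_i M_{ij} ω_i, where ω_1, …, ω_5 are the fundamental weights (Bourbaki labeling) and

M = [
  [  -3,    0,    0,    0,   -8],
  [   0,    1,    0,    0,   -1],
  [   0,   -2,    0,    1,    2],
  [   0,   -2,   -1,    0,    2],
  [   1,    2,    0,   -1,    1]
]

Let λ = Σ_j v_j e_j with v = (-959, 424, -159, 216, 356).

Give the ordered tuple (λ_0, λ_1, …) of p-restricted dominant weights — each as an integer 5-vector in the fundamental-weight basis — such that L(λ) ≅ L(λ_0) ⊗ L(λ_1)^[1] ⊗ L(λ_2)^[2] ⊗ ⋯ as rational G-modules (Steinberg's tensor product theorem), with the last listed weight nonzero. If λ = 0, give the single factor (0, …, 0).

ω-coordinates c = M·v, v = (-959, 424, -159, 216, 356):
  c_1 = (-3)·(-959) + (0)·(424) + (0)·(-159) + (0)·(216) + (-8)·(356) = 29
  c_2 = (0)·(-959) + (1)·(424) + (0)·(-159) + (0)·(216) + (-1)·(356) = 68
  c_3 = (0)·(-959) + (-2)·(424) + (0)·(-159) + (1)·(216) + (2)·(356) = 80
  c_4 = (0)·(-959) + (-2)·(424) + (-1)·(-159) + (0)·(216) + (2)·(356) = 23
  c_5 = (1)·(-959) + (2)·(424) + (0)·(-159) + (-1)·(216) + (1)·(356) = 29
Expand coordinatewise in base 5:
  c_1 = 29 = 4·5^0 + 0·5^1 + 1·5^2
  c_2 = 68 = 3·5^0 + 3·5^1 + 2·5^2
  c_3 = 80 = 0·5^0 + 1·5^1 + 3·5^2
  c_4 = 23 = 3·5^0 + 4·5^1
  c_5 = 29 = 4·5^0 + 0·5^1 + 1·5^2
Factor λ_0 = (4, 3, 0, 3, 4)
Factor λ_1 = (0, 3, 1, 4, 0)
Factor λ_2 = (1, 2, 3, 0, 1)

((4, 3, 0, 3, 4), (0, 3, 1, 4, 0), (1, 2, 3, 0, 1))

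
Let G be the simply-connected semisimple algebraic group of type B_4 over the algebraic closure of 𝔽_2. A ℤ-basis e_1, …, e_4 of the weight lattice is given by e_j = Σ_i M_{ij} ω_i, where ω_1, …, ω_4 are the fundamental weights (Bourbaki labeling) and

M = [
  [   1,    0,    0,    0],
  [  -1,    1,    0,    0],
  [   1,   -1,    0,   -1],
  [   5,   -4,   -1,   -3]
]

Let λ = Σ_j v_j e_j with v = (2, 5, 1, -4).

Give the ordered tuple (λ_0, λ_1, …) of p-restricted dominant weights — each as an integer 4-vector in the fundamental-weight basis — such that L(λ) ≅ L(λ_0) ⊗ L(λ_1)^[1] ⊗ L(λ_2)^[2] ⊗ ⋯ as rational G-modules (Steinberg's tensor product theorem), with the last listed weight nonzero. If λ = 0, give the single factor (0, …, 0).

Change of basis e → ω: c = M·v where v = (2, 5, 1, -4):
  c_1 = 1*2 + 0*5 + 0*1 + 0*-4 = 2
  c_2 = -1*2 + 1*5 + 0*1 + 0*-4 = 3
  c_3 = 1*2 + -1*5 + 0*1 + -1*-4 = 1
  c_4 = 5*2 + -4*5 + -1*1 + -3*-4 = 1
Expand coordinatewise in base 2:
  c_1 = 2 = 0·2^0 + 1·2^1
  c_2 = 3 = 1·2^0 + 1·2^1
  c_3 = 1 = 1·2^0
  c_4 = 1 = 1·2^0
p-restricted factor λ_0 = (0, 1, 1, 1)
p-restricted factor λ_1 = (1, 1, 0, 0)

((0, 1, 1, 1), (1, 1, 0, 0))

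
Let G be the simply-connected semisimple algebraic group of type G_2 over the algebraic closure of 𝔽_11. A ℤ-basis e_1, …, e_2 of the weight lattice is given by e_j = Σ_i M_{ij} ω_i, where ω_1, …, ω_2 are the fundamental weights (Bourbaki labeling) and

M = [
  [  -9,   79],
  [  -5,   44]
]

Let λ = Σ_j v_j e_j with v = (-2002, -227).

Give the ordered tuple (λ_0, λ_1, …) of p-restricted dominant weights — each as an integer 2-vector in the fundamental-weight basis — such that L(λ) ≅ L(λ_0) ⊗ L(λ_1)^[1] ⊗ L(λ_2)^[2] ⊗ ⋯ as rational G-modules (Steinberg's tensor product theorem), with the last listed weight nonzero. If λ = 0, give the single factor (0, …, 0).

Compute c_i = Σ_j M_{ij} v_j with v = (-2002, -227):
  c_1 = (-9)·(-2002) + (79)·(-227) = 85
  c_2 = (-5)·(-2002) + (44)·(-227) = 22
Base-11 expansion of each c_i:
  c_1 = 85 = 8·11^0 + 7·11^1
  c_2 = 22 = 0·11^0 + 2·11^1
p-restricted factor λ_0 = (8, 0)
p-restricted factor λ_1 = (7, 2)

((8, 0), (7, 2))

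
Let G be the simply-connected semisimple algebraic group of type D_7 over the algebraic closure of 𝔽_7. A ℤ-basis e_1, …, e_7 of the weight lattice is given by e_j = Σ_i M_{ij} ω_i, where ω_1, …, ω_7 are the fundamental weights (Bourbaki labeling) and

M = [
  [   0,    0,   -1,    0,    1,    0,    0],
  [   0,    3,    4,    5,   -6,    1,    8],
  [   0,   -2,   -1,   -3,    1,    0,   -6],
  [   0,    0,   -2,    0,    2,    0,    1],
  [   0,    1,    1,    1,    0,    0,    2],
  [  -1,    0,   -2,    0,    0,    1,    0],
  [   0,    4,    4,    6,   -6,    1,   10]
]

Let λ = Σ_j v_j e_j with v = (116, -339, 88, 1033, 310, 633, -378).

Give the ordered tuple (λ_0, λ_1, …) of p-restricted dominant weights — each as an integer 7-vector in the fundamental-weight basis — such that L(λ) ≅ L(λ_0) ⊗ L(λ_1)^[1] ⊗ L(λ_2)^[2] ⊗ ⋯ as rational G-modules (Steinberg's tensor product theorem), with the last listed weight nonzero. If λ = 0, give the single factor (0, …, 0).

((5, 4, 6, 3, 5, 5, 5), (3, 0, 2, 2, 3, 6, 5), (4, 5, 1, 1, 0, 6, 3))

Compute c_i = Σ_j M_{ij} v_j with v = (116, -339, 88, 1033, 310, 633, -378):
  c_1 = 0*116 + 0*-339 + -1*88 + 0*1033 + 1*310 + 0*633 + 0*-378 = 222
  c_2 = 0*116 + 3*-339 + 4*88 + 5*1033 + -6*310 + 1*633 + 8*-378 = 249
  c_3 = 0*116 + -2*-339 + -1*88 + -3*1033 + 1*310 + 0*633 + -6*-378 = 69
  c_4 = 0*116 + 0*-339 + -2*88 + 0*1033 + 2*310 + 0*633 + 1*-378 = 66
  c_5 = 0*116 + 1*-339 + 1*88 + 1*1033 + 0*310 + 0*633 + 2*-378 = 26
  c_6 = -1*116 + 0*-339 + -2*88 + 0*1033 + 0*310 + 1*633 + 0*-378 = 341
  c_7 = 0*116 + 4*-339 + 4*88 + 6*1033 + -6*310 + 1*633 + 10*-378 = 187
p = 7; digits c_i = Σ_j d_{ij}·7^j, 0 ≤ d_{ij} < 7:
  c_1 = 222 = 5·7^0 + 3·7^1 + 4·7^2
  c_2 = 249 = 4·7^0 + 0·7^1 + 5·7^2
  c_3 = 69 = 6·7^0 + 2·7^1 + 1·7^2
  c_4 = 66 = 3·7^0 + 2·7^1 + 1·7^2
  c_5 = 26 = 5·7^0 + 3·7^1
  c_6 = 341 = 5·7^0 + 6·7^1 + 6·7^2
  c_7 = 187 = 5·7^0 + 5·7^1 + 3·7^2
p-restricted factor λ_0 = (5, 4, 6, 3, 5, 5, 5)
p-restricted factor λ_1 = (3, 0, 2, 2, 3, 6, 5)
p-restricted factor λ_2 = (4, 5, 1, 1, 0, 6, 3)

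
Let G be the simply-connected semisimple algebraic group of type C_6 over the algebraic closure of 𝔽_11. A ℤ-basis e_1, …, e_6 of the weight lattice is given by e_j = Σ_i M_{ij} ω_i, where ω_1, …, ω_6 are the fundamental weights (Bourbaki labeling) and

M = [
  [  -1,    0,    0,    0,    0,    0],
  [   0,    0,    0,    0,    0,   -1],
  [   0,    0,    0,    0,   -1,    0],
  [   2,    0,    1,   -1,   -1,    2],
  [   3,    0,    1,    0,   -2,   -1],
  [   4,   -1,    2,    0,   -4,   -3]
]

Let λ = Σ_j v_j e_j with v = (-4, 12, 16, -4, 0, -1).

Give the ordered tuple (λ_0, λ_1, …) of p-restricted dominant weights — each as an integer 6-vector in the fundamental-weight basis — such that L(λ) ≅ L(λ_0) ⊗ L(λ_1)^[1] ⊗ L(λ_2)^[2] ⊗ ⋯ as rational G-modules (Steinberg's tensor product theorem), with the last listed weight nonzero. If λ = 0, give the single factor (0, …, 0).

((4, 1, 0, 10, 5, 7),)

ω-coordinates c = M·v, v = (-4, 12, 16, -4, 0, -1):
  c_1 = -1*-4 + 0*12 + 0*16 + 0*-4 + 0*0 + 0*-1 = 4
  c_2 = 0*-4 + 0*12 + 0*16 + 0*-4 + 0*0 + -1*-1 = 1
  c_3 = 0*-4 + 0*12 + 0*16 + 0*-4 + -1*0 + 0*-1 = 0
  c_4 = 2*-4 + 0*12 + 1*16 + -1*-4 + -1*0 + 2*-1 = 10
  c_5 = 3*-4 + 0*12 + 1*16 + 0*-4 + -2*0 + -1*-1 = 5
  c_6 = 4*-4 + -1*12 + 2*16 + 0*-4 + -4*0 + -3*-1 = 7
p = 11; digits c_i = Σ_j d_{ij}·11^j, 0 ≤ d_{ij} < 11:
  c_1 = 4 = 4·11^0
  c_2 = 1 = 1·11^0
  c_3 = 0
  c_4 = 10 = 10·11^0
  c_5 = 5 = 5·11^0
  c_6 = 7 = 7·11^0
p-restricted factor λ_0 = (4, 1, 0, 10, 5, 7)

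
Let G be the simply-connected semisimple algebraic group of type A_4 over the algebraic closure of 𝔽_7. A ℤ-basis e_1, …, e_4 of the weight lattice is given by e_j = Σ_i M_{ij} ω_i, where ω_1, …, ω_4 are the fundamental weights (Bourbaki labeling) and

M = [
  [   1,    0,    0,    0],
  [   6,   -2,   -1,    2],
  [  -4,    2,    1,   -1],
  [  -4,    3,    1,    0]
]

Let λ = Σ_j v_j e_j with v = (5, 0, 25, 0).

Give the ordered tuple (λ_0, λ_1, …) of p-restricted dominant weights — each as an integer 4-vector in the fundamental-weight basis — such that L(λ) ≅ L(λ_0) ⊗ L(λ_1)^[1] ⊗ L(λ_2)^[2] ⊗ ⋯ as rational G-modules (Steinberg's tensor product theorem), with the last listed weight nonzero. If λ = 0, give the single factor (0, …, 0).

((5, 5, 5, 5),)

Compute c_i = Σ_j M_{ij} v_j with v = (5, 0, 25, 0):
  c_1 = 1*5 + 0*0 + 0*25 + 0*0 = 5
  c_2 = 6*5 + -2*0 + -1*25 + 2*0 = 5
  c_3 = -4*5 + 2*0 + 1*25 + -1*0 = 5
  c_4 = -4*5 + 3*0 + 1*25 + 0*0 = 5
p = 7; digits c_i = Σ_j d_{ij}·7^j, 0 ≤ d_{ij} < 7:
  c_1 = 5 = 5·7^0
  c_2 = 5 = 5·7^0
  c_3 = 5 = 5·7^0
  c_4 = 5 = 5·7^0
p-restricted factor λ_0 = (5, 5, 5, 5)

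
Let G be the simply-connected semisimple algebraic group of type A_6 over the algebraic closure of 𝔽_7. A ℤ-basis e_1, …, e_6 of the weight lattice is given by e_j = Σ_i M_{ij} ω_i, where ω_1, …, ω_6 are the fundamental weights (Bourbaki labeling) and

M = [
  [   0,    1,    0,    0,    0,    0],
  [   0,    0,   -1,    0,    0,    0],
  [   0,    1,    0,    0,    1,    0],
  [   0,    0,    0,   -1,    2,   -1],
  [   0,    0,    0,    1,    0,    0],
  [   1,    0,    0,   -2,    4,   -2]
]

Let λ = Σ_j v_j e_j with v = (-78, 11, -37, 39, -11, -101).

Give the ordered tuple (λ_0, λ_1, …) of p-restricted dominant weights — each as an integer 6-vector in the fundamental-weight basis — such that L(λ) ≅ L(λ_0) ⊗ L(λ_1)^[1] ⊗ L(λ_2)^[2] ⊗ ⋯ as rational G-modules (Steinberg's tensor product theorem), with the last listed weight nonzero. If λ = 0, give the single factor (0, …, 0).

((4, 2, 0, 5, 4, 2), (1, 5, 0, 5, 5, 0))

ω-coordinates c = M·v, v = (-78, 11, -37, 39, -11, -101):
  c_1 = 0*-78 + 1*11 + 0*-37 + 0*39 + 0*-11 + 0*-101 = 11
  c_2 = 0*-78 + 0*11 + -1*-37 + 0*39 + 0*-11 + 0*-101 = 37
  c_3 = 0*-78 + 1*11 + 0*-37 + 0*39 + 1*-11 + 0*-101 = 0
  c_4 = 0*-78 + 0*11 + 0*-37 + -1*39 + 2*-11 + -1*-101 = 40
  c_5 = 0*-78 + 0*11 + 0*-37 + 1*39 + 0*-11 + 0*-101 = 39
  c_6 = 1*-78 + 0*11 + 0*-37 + -2*39 + 4*-11 + -2*-101 = 2
p = 7; digits c_i = Σ_j d_{ij}·7^j, 0 ≤ d_{ij} < 7:
  c_1 = 11 = 4·7^0 + 1·7^1
  c_2 = 37 = 2·7^0 + 5·7^1
  c_3 = 0
  c_4 = 40 = 5·7^0 + 5·7^1
  c_5 = 39 = 4·7^0 + 5·7^1
  c_6 = 2 = 2·7^0
Factor λ_0 = (4, 2, 0, 5, 4, 2)
Factor λ_1 = (1, 5, 0, 5, 5, 0)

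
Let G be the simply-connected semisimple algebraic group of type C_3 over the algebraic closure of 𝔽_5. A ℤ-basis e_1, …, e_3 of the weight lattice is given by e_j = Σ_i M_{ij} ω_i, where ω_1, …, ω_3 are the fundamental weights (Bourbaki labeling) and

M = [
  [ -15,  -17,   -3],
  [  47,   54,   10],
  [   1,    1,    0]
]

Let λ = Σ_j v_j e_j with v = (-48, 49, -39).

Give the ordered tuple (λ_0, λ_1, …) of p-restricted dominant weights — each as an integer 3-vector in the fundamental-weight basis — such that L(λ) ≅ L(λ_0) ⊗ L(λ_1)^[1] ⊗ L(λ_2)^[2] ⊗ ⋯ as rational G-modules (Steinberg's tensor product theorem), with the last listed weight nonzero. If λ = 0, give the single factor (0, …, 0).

((4, 0, 1),)

ω-coordinates c = M·v, v = (-48, 49, -39):
  c_1 = (-15)·(-48) + (-17)·(49) + (-3)·(-39) = 4
  c_2 = (47)·(-48) + 54·49 + (10)·(-39) = 0
  c_3 = (1)·(-48) + 1·49 + (0)·(-39) = 1
p = 5; digits c_i = Σ_j d_{ij}·5^j, 0 ≤ d_{ij} < 5:
  c_1 = 4 = 4·5^0
  c_2 = 0
  c_3 = 1 = 1·5^0
λ_0 = (4, 0, 1)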